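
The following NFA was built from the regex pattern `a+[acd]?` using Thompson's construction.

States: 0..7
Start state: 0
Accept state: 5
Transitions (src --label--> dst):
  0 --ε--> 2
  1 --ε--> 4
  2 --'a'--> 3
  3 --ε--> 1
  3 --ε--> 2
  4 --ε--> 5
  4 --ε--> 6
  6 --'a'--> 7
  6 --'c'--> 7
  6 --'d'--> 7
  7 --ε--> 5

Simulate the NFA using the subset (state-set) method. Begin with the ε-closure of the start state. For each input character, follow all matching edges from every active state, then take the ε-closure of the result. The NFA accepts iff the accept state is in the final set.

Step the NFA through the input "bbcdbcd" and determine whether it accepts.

Answer: REJECT

Derivation:
start: ε-closure({0}) = {0,2}
'b' @ 1: {}  — state set empty
rest 'bcdbcd' ignored (set empty)
after full input: {}  (accept=5 not in)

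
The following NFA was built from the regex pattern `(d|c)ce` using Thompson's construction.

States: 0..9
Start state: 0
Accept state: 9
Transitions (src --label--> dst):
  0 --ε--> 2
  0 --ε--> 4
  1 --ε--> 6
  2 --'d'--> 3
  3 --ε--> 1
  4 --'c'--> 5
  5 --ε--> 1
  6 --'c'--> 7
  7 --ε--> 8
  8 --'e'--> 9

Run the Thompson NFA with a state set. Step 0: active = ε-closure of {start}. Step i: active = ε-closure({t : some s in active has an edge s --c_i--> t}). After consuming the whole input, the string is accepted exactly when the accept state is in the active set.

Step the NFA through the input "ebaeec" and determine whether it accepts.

initial (ε-close {0}): {0,2,4}
'e' @ 1: {}  — state set empty
rest 'baeec' ignored (set empty)
end set {} — state 9 not in

Answer: REJECT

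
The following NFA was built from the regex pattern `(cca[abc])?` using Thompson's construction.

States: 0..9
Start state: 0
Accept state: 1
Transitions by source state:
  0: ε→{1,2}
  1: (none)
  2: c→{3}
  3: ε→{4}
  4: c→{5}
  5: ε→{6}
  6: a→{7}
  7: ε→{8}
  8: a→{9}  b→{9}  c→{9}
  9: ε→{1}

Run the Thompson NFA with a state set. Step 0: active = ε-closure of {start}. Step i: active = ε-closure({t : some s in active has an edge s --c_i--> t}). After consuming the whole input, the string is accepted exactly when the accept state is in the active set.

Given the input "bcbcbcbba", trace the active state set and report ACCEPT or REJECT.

Answer: REJECT

Derivation:
initial (ε-close {0}): {0,1,2}
'b' @ 1: {}  — state set empty
rest 'cbcbcbba' ignored (set empty)
final: {}; accept 1 not in set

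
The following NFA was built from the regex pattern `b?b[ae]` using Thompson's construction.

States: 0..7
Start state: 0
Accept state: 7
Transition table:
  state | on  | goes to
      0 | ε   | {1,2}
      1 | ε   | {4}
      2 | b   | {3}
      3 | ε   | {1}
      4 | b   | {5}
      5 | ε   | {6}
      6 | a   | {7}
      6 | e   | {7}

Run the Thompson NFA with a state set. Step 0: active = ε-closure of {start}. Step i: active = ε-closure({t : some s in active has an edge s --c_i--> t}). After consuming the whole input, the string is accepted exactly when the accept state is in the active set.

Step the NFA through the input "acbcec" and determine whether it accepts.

start: ε-closure({0}) = {0,1,2,4}
'a' @ 1: {}  — dead — no transitions
rest 'cbcec' ignored (set empty)
after full input: {}  (accept=7 not in)

Answer: REJECT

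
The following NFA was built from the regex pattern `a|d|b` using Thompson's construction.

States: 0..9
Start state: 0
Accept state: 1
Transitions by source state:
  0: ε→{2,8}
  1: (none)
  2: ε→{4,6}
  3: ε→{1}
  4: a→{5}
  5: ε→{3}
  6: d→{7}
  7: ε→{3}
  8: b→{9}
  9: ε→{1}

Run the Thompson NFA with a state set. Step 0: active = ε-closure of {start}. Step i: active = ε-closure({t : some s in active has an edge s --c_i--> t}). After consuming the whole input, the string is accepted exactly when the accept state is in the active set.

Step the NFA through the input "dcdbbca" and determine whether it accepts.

Answer: REJECT

Steps:
S₀ = ε-closure({0}) = {0,2,4,6,8}
'd' @ 1: {1,3,7}  ✓accept
'c' @ 2: {}  — dead — no transitions
rest 'dbbca' ignored (set empty)
end set {} — state 1 not in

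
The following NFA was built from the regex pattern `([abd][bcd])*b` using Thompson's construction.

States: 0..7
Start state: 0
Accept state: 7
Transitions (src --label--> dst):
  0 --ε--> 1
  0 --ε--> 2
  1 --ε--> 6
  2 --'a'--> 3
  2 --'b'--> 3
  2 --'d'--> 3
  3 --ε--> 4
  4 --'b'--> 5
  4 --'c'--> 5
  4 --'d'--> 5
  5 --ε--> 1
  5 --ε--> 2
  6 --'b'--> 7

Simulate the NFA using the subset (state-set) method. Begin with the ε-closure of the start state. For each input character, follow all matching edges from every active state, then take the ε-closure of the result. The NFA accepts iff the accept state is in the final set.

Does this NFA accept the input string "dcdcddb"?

Answer: ACCEPT

Steps:
initial (ε-close {0}): {0,1,2,6}
'd' @ 1: {3,4}
'c' @ 2: {1,2,5,6}
'd' @ 3: {3,4}
'c' @ 4: {1,2,5,6}
'd' @ 5: {3,4}
'd' @ 6: {1,2,5,6}
'b' @ 7: {3,4,7}  [accepting]
end set {3,4,7} — state 7 in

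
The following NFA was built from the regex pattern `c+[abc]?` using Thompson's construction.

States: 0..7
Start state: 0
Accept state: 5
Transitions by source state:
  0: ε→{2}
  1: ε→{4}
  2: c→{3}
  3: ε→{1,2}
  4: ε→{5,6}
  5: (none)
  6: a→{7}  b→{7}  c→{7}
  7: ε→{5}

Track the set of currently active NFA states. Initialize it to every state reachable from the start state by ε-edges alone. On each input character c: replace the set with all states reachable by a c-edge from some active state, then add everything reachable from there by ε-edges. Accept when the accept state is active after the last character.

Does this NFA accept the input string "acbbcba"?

start: ε-closure({0}) = {0,2}
'a' @ 1: {}  — dead — no transitions
rest 'cbbcba' ignored (set empty)
end set {} — state 5 not in

Answer: REJECT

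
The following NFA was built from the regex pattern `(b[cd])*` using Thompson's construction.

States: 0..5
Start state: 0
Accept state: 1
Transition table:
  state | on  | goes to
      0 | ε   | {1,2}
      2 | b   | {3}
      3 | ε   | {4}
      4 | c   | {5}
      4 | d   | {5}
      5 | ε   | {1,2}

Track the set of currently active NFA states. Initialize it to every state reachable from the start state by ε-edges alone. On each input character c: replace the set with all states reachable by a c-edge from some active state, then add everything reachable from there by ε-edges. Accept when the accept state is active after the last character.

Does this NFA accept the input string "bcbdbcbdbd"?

S₀ = ε-closure({0}) = {0,1,2}
'b' @ 1: {3,4}
'c' @ 2: {1,2,5}  (accept∈set)
'b' @ 3: {3,4}
'd' @ 4: {1,2,5}  (accept∈set)
'b' @ 5: {3,4}
'c' @ 6: {1,2,5}  (accept∈set)
'b' @ 7: {3,4}
'd' @ 8: {1,2,5}  (accept∈set)
'b' @ 9: {3,4}
'd' @ 10: {1,2,5}  (accept∈set)
after full input: {1,2,5}  (accept=1 in)

Answer: ACCEPT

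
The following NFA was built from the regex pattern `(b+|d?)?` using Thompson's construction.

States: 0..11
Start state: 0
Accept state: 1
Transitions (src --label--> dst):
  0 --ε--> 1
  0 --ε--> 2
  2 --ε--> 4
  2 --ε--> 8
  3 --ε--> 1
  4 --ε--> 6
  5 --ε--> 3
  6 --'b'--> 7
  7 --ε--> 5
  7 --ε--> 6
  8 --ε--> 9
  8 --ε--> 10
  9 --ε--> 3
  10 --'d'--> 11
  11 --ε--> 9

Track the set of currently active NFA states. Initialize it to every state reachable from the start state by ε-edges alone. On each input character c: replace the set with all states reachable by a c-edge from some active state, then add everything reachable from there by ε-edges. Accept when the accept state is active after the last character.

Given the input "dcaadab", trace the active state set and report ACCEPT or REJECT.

initial (ε-close {0}): {0,1,2,3,4,6,8,9,10}
'd' @ 1: {1,3,9,11}  ✓accept
'c' @ 2: {}  — dead — no transitions
rest 'aadab' ignored (set empty)
end set {} — state 1 not in

Answer: REJECT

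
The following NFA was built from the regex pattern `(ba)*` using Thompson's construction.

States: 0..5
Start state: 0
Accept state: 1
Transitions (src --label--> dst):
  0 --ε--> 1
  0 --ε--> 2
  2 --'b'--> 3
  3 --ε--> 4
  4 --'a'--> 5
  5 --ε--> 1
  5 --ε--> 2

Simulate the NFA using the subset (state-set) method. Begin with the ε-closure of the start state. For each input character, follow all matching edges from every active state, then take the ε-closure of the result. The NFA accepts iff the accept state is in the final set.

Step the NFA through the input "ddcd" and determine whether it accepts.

initial (ε-close {0}): {0,1,2}
'd' @ 1: {}  — state set empty
rest 'dcd' ignored (set empty)
after full input: {}  (accept=1 not in)

Answer: REJECT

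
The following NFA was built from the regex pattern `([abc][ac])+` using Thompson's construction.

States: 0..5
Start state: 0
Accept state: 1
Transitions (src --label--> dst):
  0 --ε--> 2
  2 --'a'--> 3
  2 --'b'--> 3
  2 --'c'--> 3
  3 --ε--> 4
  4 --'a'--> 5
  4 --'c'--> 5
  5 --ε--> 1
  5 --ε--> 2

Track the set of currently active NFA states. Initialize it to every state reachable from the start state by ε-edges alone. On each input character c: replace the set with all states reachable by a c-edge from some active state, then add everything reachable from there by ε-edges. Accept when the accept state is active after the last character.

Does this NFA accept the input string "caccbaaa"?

start: ε-closure({0}) = {0,2}
'c' @ 1: {3,4}
'a' @ 2: {1,2,5}  ✓accept
'c' @ 3: {3,4}
'c' @ 4: {1,2,5}  ✓accept
'b' @ 5: {3,4}
'a' @ 6: {1,2,5}  ✓accept
'a' @ 7: {3,4}
'a' @ 8: {1,2,5}  ✓accept
final: {1,2,5}; accept 1 in set

Answer: ACCEPT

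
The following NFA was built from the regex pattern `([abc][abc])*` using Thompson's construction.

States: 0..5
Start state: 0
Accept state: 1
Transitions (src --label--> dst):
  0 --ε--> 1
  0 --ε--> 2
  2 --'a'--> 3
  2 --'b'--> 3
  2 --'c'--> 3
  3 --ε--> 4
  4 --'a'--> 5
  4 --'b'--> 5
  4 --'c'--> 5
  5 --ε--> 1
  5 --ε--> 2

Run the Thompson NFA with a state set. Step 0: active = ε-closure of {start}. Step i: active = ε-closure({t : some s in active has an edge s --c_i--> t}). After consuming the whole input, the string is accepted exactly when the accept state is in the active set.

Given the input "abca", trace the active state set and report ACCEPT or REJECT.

start: ε-closure({0}) = {0,1,2}
'a' @ 1: {3,4}
'b' @ 2: {1,2,5}  [accepting]
'c' @ 3: {3,4}
'a' @ 4: {1,2,5}  [accepting]
final: {1,2,5}; accept 1 in set

Answer: ACCEPT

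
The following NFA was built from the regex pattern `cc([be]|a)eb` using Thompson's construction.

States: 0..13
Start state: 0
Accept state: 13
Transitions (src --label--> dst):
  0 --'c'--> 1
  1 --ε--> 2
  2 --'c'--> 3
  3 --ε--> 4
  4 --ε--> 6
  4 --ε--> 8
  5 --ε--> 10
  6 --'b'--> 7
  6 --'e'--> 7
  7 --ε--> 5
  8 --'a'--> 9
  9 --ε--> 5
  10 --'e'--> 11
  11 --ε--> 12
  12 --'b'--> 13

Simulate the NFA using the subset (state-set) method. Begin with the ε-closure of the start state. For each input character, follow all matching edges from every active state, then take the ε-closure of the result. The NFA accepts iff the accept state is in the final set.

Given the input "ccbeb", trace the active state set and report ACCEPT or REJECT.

initial (ε-close {0}): {0}
'c' @ 1: {1,2}
'c' @ 2: {3,4,6,8}
'b' @ 3: {5,7,10}
'e' @ 4: {11,12}
'b' @ 5: {13}  ✓accept
final: {13}; accept 13 in set

Answer: ACCEPT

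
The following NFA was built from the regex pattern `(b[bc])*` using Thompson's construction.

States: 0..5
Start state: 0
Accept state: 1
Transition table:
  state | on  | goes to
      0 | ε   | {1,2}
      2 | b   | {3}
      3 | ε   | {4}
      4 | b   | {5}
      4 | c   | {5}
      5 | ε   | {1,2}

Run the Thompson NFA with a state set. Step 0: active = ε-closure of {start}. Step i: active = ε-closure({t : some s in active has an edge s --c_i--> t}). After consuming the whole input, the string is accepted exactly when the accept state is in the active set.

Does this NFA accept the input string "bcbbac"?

S₀ = ε-closure({0}) = {0,1,2}
'b' @ 1: {3,4}
'c' @ 2: {1,2,5}  [accepting]
'b' @ 3: {3,4}
'b' @ 4: {1,2,5}  [accepting]
'a' @ 5: {}  — state set empty
rest 'c' ignored (set empty)
end set {} — state 1 not in

Answer: REJECT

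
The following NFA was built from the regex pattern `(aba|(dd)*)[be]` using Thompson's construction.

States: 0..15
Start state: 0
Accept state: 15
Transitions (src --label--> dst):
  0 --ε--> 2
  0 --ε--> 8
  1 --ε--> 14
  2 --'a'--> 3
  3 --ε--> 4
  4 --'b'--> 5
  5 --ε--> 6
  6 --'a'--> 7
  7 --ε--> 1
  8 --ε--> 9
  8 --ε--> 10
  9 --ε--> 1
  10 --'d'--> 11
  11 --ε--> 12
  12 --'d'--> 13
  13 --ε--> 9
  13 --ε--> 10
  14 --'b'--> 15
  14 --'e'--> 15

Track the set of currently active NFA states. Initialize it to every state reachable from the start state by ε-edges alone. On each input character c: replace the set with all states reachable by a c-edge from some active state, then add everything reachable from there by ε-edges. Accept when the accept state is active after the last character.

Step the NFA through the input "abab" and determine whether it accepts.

S₀ = ε-closure({0}) = {0,1,2,8,9,10,14}
'a' @ 1: {3,4}
'b' @ 2: {5,6}
'a' @ 3: {1,7,14}
'b' @ 4: {15}  [accepting]
final: {15}; accept 15 in set

Answer: ACCEPT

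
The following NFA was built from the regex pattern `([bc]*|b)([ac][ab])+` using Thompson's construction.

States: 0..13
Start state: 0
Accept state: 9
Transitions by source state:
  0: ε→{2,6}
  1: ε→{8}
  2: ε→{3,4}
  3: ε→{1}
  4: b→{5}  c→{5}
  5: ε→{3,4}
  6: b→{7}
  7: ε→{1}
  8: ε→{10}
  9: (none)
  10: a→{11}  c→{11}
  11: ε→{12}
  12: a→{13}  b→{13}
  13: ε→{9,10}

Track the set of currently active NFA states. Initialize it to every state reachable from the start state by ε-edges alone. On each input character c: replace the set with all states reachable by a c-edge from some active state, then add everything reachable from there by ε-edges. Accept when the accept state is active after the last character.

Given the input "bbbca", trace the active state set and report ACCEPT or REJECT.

Answer: ACCEPT

Steps:
S₀ = ε-closure({0}) = {0,1,2,3,4,6,8,10}
'b' @ 1: {1,3,4,5,7,8,10}
'b' @ 2: {1,3,4,5,8,10}
'b' @ 3: {1,3,4,5,8,10}
'c' @ 4: {1,3,4,5,8,10,11,12}
'a' @ 5: {9,10,11,12,13}  [accepting]
end set {9,10,11,12,13} — state 9 in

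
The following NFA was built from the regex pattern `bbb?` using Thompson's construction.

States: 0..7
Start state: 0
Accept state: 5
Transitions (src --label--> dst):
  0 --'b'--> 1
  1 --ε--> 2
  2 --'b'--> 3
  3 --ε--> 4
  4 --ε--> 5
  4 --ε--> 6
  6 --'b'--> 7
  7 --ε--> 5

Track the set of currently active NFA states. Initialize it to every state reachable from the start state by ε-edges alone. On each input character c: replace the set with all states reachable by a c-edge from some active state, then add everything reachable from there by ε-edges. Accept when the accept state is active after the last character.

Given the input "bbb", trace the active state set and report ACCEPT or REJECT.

start: ε-closure({0}) = {0}
'b' @ 1: {1,2}
'b' @ 2: {3,4,5,6}  (accept∈set)
'b' @ 3: {5,7}  (accept∈set)
final: {5,7}; accept 5 in set

Answer: ACCEPT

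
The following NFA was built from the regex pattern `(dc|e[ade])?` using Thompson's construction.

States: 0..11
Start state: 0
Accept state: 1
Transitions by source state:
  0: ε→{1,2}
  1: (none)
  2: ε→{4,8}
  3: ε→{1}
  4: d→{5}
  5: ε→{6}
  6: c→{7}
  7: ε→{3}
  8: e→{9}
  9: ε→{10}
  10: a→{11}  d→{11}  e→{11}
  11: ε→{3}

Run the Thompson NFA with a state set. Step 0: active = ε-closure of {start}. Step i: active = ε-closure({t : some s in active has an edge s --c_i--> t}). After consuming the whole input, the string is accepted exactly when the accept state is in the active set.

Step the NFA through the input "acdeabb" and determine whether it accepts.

Answer: REJECT

Steps:
initial (ε-close {0}): {0,1,2,4,8}
'a' @ 1: {}  — state set empty
rest 'cdeabb' ignored (set empty)
end set {} — state 1 not in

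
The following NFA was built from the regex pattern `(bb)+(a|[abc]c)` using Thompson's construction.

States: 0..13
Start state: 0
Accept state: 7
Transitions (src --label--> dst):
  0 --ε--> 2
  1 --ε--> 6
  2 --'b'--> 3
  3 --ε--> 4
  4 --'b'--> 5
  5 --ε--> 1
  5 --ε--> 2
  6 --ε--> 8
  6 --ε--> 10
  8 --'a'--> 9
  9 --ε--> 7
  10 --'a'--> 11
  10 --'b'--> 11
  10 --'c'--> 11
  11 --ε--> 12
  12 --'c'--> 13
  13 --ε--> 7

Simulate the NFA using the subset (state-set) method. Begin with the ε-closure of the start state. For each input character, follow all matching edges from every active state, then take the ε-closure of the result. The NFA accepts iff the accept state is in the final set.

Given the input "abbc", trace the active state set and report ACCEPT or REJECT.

Answer: REJECT

Trace:
start: ε-closure({0}) = {0,2}
'a' @ 1: {}  — state set empty
rest 'bbc' ignored (set empty)
after full input: {}  (accept=7 not in)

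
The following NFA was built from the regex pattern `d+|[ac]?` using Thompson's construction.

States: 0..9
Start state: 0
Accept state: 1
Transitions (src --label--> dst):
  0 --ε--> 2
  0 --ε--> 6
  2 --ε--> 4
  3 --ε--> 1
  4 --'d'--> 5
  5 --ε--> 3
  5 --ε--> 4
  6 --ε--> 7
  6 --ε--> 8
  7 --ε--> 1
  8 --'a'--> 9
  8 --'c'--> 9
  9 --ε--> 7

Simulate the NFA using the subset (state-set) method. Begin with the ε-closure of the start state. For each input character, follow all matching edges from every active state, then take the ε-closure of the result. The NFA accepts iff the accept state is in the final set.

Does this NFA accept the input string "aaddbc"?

Answer: REJECT

Trace:
initial (ε-close {0}): {0,1,2,4,6,7,8}
'a' @ 1: {1,7,9}  ✓accept
'a' @ 2: {}  — no active states
rest 'ddbc' ignored (set empty)
after full input: {}  (accept=1 not in)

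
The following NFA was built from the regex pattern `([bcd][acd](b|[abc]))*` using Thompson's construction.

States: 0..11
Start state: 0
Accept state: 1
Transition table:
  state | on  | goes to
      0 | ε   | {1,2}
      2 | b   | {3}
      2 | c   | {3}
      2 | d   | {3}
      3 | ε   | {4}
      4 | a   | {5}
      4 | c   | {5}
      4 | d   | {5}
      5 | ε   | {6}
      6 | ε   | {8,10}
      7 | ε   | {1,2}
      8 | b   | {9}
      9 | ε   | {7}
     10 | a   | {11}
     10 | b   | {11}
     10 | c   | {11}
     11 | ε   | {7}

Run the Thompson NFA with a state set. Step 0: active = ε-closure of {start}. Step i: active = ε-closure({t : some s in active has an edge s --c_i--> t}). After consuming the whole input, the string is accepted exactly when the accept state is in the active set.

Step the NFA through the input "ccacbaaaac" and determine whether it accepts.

S₀ = ε-closure({0}) = {0,1,2}
'c' @ 1: {3,4}
'c' @ 2: {5,6,8,10}
'a' @ 3: {1,2,7,11}  (accept∈set)
'c' @ 4: {3,4}
'b' @ 5: {}  — dead — no transitions
rest 'aaaac' ignored (set empty)
after full input: {}  (accept=1 not in)

Answer: REJECT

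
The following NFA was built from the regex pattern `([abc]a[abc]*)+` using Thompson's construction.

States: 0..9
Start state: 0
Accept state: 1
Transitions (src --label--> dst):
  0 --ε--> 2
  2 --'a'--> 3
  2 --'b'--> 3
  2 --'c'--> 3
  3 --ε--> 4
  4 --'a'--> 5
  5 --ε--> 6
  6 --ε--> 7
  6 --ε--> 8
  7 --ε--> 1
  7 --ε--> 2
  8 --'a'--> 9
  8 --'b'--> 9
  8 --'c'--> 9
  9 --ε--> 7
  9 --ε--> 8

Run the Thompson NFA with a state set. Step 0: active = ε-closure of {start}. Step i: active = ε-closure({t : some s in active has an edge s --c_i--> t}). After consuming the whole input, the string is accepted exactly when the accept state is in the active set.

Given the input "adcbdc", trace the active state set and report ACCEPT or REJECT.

S₀ = ε-closure({0}) = {0,2}
'a' @ 1: {3,4}
'd' @ 2: {}  — dead — no transitions
rest 'cbdc' ignored (set empty)
final: {}; accept 1 not in set

Answer: REJECT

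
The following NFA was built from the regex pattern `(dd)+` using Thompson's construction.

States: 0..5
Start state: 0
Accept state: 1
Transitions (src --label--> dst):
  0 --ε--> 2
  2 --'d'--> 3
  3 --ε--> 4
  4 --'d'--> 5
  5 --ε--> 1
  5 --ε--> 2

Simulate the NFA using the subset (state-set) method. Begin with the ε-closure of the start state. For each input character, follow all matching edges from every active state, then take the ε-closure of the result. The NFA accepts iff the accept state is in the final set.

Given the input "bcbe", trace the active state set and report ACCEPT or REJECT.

start: ε-closure({0}) = {0,2}
'b' @ 1: {}  — dead — no transitions
rest 'cbe' ignored (set empty)
final: {}; accept 1 not in set

Answer: REJECT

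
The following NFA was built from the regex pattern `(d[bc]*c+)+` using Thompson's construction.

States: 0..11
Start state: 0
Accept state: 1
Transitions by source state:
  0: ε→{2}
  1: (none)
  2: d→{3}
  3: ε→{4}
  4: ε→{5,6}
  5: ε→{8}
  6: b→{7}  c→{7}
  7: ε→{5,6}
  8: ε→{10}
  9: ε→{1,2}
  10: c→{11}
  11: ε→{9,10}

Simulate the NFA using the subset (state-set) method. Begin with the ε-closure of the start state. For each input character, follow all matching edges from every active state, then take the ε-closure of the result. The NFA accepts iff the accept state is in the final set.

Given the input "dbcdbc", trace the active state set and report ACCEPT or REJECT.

start: ε-closure({0}) = {0,2}
'd' @ 1: {3,4,5,6,8,10}
'b' @ 2: {5,6,7,8,10}
'c' @ 3: {1,2,5,6,7,8,9,10,11}  [accepting]
'd' @ 4: {3,4,5,6,8,10}
'b' @ 5: {5,6,7,8,10}
'c' @ 6: {1,2,5,6,7,8,9,10,11}  [accepting]
after full input: {1,2,5,6,7,8,9,10,11}  (accept=1 in)

Answer: ACCEPT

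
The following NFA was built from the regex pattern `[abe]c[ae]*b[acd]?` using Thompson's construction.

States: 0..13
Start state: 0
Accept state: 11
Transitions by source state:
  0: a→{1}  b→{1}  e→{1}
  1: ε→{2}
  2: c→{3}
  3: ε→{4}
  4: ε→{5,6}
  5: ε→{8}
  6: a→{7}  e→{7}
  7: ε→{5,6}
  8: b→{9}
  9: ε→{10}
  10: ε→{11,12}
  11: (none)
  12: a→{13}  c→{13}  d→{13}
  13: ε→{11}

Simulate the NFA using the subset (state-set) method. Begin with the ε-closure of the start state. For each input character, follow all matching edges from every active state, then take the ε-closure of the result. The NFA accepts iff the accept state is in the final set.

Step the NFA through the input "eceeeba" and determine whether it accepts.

Answer: ACCEPT

Trace:
start: ε-closure({0}) = {0}
'e' @ 1: {1,2}
'c' @ 2: {3,4,5,6,8}
'e' @ 3: {5,6,7,8}
'e' @ 4: {5,6,7,8}
'e' @ 5: {5,6,7,8}
'b' @ 6: {9,10,11,12}  ✓accept
'a' @ 7: {11,13}  ✓accept
after full input: {11,13}  (accept=11 in)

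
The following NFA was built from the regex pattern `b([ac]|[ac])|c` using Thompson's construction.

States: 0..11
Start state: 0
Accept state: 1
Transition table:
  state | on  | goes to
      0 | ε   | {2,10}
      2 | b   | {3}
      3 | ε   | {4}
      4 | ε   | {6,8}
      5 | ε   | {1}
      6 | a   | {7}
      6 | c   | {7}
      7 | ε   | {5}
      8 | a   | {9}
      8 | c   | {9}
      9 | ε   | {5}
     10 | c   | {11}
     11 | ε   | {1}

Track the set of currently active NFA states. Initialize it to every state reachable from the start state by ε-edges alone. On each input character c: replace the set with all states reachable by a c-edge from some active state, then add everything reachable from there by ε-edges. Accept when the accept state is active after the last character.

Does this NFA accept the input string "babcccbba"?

initial (ε-close {0}): {0,2,10}
'b' @ 1: {3,4,6,8}
'a' @ 2: {1,5,7,9}  (accept∈set)
'b' @ 3: {}  — state set empty
rest 'cccbba' ignored (set empty)
final: {}; accept 1 not in set

Answer: REJECT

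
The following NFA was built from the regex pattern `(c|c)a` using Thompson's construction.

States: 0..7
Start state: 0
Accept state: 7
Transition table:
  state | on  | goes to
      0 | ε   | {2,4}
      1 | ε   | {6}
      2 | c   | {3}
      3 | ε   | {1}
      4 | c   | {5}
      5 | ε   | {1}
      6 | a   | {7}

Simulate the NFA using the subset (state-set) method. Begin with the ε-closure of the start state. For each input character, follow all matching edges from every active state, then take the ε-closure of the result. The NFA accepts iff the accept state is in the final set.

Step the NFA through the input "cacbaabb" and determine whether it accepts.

Answer: REJECT

Steps:
initial (ε-close {0}): {0,2,4}
'c' @ 1: {1,3,5,6}
'a' @ 2: {7}  ✓accept
'c' @ 3: {}  — dead — no transitions
rest 'baabb' ignored (set empty)
end set {} — state 7 not in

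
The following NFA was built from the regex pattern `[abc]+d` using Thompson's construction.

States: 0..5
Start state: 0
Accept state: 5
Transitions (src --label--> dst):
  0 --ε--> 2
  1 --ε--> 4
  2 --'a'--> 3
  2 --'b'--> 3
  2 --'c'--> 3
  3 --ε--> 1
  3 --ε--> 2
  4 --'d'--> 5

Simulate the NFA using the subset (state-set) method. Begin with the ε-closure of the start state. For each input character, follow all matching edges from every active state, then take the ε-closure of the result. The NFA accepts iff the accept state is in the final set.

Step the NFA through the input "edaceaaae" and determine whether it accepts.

S₀ = ε-closure({0}) = {0,2}
'e' @ 1: {}  — state set empty
rest 'daceaaae' ignored (set empty)
final: {}; accept 5 not in set

Answer: REJECT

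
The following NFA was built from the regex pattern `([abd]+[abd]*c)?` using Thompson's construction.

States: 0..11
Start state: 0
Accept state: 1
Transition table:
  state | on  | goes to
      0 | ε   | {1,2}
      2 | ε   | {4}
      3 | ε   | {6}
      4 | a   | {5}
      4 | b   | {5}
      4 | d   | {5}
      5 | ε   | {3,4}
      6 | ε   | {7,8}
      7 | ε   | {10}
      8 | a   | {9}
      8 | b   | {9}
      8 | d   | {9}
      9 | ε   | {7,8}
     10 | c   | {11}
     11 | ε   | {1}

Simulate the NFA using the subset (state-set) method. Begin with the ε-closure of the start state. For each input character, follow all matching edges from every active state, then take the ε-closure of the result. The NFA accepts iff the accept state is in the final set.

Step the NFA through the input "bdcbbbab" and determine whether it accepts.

initial (ε-close {0}): {0,1,2,4}
'b' @ 1: {3,4,5,6,7,8,10}
'd' @ 2: {3,4,5,6,7,8,9,10}
'c' @ 3: {1,11}  [accepting]
'b' @ 4: {}  — state set empty
rest 'bbab' ignored (set empty)
after full input: {}  (accept=1 not in)

Answer: REJECT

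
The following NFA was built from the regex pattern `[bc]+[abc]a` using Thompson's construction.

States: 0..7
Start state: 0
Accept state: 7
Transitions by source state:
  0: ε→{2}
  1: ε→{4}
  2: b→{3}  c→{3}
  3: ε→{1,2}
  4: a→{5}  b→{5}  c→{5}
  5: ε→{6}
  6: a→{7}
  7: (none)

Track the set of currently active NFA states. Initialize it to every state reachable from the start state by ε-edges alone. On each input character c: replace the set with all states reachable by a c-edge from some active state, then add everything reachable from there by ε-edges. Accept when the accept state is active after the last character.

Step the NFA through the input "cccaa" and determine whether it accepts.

start: ε-closure({0}) = {0,2}
'c' @ 1: {1,2,3,4}
'c' @ 2: {1,2,3,4,5,6}
'c' @ 3: {1,2,3,4,5,6}
'a' @ 4: {5,6,7}  (accept∈set)
'a' @ 5: {7}  (accept∈set)
after full input: {7}  (accept=7 in)

Answer: ACCEPT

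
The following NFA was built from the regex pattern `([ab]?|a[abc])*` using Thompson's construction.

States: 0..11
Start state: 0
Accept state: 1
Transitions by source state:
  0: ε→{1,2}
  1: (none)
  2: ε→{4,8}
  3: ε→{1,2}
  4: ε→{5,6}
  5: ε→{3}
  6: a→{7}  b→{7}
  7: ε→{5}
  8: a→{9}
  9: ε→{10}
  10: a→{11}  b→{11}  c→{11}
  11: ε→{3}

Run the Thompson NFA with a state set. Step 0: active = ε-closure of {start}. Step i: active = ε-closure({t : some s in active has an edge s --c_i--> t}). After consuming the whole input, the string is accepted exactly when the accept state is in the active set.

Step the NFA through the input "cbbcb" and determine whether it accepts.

Answer: REJECT

Derivation:
S₀ = ε-closure({0}) = {0,1,2,3,4,5,6,8}
'c' @ 1: {}  — state set empty
rest 'bbcb' ignored (set empty)
end set {} — state 1 not in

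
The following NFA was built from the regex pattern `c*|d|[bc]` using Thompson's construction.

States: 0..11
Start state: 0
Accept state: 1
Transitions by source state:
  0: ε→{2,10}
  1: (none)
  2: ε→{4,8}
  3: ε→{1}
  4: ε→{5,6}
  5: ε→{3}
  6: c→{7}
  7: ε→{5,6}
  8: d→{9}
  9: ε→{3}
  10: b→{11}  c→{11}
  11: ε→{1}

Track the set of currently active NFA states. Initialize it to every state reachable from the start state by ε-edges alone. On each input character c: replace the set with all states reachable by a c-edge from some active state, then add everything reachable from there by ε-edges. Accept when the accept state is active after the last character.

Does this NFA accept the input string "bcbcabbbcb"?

Answer: REJECT

Trace:
start: ε-closure({0}) = {0,1,2,3,4,5,6,8,10}
'b' @ 1: {1,11}  ✓accept
'c' @ 2: {}  — no active states
rest 'bcabbbcb' ignored (set empty)
final: {}; accept 1 not in set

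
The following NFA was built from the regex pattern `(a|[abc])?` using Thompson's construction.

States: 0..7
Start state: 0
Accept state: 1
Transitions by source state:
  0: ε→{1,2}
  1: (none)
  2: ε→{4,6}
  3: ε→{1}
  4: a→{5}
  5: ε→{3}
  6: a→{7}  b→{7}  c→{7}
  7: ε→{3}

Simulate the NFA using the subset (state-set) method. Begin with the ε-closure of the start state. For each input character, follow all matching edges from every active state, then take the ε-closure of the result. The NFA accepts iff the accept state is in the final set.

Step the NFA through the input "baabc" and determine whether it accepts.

Answer: REJECT

Trace:
start: ε-closure({0}) = {0,1,2,4,6}
'b' @ 1: {1,3,7}  [accepting]
'a' @ 2: {}  — no active states
rest 'abc' ignored (set empty)
end set {} — state 1 not in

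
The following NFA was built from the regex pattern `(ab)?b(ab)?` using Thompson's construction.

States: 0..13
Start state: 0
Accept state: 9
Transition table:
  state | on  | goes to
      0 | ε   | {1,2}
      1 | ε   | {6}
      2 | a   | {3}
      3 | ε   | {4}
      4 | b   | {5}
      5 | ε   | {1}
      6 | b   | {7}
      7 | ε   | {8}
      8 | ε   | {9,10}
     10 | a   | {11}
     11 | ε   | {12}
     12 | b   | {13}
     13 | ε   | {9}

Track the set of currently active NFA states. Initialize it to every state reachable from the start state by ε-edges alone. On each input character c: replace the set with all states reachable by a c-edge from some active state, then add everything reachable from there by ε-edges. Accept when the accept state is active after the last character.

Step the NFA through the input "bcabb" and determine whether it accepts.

start: ε-closure({0}) = {0,1,2,6}
'b' @ 1: {7,8,9,10}  [accepting]
'c' @ 2: {}  — no active states
rest 'abb' ignored (set empty)
after full input: {}  (accept=9 not in)

Answer: REJECT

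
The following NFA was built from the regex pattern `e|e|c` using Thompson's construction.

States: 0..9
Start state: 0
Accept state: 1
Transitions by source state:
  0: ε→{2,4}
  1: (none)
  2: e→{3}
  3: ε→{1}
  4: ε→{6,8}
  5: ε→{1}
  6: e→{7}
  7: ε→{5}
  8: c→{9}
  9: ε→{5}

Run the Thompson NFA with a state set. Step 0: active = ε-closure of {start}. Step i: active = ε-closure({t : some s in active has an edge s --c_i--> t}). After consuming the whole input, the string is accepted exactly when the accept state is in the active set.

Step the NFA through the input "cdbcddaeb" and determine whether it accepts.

Answer: REJECT

Steps:
initial (ε-close {0}): {0,2,4,6,8}
'c' @ 1: {1,5,9}  (accept∈set)
'd' @ 2: {}  — dead — no transitions
rest 'bcddaeb' ignored (set empty)
final: {}; accept 1 not in set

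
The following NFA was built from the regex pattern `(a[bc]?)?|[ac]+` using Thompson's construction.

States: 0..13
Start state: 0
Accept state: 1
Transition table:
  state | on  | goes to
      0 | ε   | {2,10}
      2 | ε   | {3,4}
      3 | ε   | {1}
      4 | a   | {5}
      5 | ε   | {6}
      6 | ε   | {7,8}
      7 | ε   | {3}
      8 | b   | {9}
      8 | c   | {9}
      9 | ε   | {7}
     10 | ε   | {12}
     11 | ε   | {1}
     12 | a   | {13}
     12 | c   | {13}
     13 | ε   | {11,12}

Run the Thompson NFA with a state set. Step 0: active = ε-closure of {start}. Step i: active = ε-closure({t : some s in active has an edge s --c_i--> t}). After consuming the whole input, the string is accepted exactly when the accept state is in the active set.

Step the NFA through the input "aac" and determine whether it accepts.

Answer: ACCEPT

Trace:
start: ε-closure({0}) = {0,1,2,3,4,10,12}
'a' @ 1: {1,3,5,6,7,8,11,12,13}  ✓accept
'a' @ 2: {1,11,12,13}  ✓accept
'c' @ 3: {1,11,12,13}  ✓accept
final: {1,11,12,13}; accept 1 in set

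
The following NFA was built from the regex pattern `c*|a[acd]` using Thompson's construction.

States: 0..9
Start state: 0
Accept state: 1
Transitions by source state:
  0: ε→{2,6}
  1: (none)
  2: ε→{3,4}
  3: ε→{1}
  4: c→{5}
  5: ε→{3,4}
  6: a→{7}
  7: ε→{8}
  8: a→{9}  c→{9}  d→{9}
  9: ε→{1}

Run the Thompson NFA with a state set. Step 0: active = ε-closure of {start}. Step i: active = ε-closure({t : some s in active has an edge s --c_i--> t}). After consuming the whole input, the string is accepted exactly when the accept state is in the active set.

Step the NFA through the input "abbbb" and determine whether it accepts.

initial (ε-close {0}): {0,1,2,3,4,6}
'a' @ 1: {7,8}
'b' @ 2: {}  — dead — no transitions
rest 'bbb' ignored (set empty)
final: {}; accept 1 not in set

Answer: REJECT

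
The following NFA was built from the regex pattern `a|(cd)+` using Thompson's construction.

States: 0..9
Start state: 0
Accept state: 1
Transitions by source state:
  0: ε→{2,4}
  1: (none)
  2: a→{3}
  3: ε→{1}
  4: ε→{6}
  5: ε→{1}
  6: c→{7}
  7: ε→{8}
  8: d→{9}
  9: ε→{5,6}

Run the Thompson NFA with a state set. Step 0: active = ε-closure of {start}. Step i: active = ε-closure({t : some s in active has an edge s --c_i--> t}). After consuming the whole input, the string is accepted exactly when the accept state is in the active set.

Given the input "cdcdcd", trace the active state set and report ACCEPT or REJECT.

Answer: ACCEPT

Trace:
initial (ε-close {0}): {0,2,4,6}
'c' @ 1: {7,8}
'd' @ 2: {1,5,6,9}  (accept∈set)
'c' @ 3: {7,8}
'd' @ 4: {1,5,6,9}  (accept∈set)
'c' @ 5: {7,8}
'd' @ 6: {1,5,6,9}  (accept∈set)
end set {1,5,6,9} — state 1 in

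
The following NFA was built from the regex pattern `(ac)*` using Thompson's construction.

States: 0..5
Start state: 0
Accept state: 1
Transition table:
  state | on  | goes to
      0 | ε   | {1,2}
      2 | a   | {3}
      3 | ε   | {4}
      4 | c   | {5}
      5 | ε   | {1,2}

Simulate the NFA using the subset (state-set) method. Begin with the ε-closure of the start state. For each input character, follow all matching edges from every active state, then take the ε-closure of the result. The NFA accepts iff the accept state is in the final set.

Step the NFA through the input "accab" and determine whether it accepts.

Answer: REJECT

Derivation:
initial (ε-close {0}): {0,1,2}
'a' @ 1: {3,4}
'c' @ 2: {1,2,5}  ✓accept
'c' @ 3: {}  — dead — no transitions
rest 'ab' ignored (set empty)
end set {} — state 1 not in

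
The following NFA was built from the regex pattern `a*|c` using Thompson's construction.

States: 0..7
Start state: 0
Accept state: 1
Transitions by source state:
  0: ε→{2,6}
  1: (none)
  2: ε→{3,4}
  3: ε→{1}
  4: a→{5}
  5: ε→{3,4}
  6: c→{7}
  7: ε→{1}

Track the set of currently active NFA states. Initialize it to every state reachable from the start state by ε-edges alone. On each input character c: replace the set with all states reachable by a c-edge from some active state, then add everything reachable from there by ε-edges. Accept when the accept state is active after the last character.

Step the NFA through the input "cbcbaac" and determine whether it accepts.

S₀ = ε-closure({0}) = {0,1,2,3,4,6}
'c' @ 1: {1,7}  [accepting]
'b' @ 2: {}  — state set empty
rest 'cbaac' ignored (set empty)
after full input: {}  (accept=1 not in)

Answer: REJECT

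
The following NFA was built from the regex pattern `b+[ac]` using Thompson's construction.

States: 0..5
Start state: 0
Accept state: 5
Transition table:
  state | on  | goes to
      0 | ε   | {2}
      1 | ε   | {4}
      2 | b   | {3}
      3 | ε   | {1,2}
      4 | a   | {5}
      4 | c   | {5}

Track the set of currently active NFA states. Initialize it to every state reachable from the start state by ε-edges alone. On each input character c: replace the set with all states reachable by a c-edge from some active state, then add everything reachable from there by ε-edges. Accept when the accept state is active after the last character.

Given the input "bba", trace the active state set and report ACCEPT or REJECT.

Answer: ACCEPT

Derivation:
start: ε-closure({0}) = {0,2}
'b' @ 1: {1,2,3,4}
'b' @ 2: {1,2,3,4}
'a' @ 3: {5}  ✓accept
end set {5} — state 5 in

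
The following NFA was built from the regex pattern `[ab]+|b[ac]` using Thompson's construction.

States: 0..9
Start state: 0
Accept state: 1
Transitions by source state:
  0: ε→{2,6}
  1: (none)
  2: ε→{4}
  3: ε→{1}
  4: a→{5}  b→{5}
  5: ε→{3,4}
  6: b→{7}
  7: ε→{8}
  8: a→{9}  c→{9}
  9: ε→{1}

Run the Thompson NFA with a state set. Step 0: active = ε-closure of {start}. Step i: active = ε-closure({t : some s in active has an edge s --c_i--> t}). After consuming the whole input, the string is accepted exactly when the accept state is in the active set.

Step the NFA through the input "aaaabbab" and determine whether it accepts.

Answer: ACCEPT

Trace:
start: ε-closure({0}) = {0,2,4,6}
'a' @ 1: {1,3,4,5}  ✓accept
'a' @ 2: {1,3,4,5}  ✓accept
'a' @ 3: {1,3,4,5}  ✓accept
'a' @ 4: {1,3,4,5}  ✓accept
'b' @ 5: {1,3,4,5}  ✓accept
'b' @ 6: {1,3,4,5}  ✓accept
'a' @ 7: {1,3,4,5}  ✓accept
'b' @ 8: {1,3,4,5}  ✓accept
final: {1,3,4,5}; accept 1 in set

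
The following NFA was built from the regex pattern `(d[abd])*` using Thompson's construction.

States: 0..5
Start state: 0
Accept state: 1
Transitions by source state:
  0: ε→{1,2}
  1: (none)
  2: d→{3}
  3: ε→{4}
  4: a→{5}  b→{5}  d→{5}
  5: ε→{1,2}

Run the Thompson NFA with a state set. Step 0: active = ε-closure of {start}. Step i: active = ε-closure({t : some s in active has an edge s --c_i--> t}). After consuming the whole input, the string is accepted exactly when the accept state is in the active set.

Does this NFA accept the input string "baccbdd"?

initial (ε-close {0}): {0,1,2}
'b' @ 1: {}  — no active states
rest 'accbdd' ignored (set empty)
final: {}; accept 1 not in set

Answer: REJECT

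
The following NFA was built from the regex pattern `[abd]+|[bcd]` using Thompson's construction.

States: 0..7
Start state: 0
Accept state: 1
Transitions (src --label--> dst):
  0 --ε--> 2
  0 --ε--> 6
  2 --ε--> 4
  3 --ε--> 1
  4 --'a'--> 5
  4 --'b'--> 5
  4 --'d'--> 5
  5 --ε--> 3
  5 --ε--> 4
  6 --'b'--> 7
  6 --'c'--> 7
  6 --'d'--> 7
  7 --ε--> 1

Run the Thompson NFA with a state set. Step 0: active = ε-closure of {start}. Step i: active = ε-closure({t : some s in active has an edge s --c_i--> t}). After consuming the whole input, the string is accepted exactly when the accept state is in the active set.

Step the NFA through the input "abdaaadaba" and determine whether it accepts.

Answer: ACCEPT

Trace:
S₀ = ε-closure({0}) = {0,2,4,6}
'a' @ 1: {1,3,4,5}  ✓accept
'b' @ 2: {1,3,4,5}  ✓accept
'd' @ 3: {1,3,4,5}  ✓accept
'a' @ 4: {1,3,4,5}  ✓accept
'a' @ 5: {1,3,4,5}  ✓accept
'a' @ 6: {1,3,4,5}  ✓accept
'd' @ 7: {1,3,4,5}  ✓accept
'a' @ 8: {1,3,4,5}  ✓accept
'b' @ 9: {1,3,4,5}  ✓accept
'a' @ 10: {1,3,4,5}  ✓accept
final: {1,3,4,5}; accept 1 in set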